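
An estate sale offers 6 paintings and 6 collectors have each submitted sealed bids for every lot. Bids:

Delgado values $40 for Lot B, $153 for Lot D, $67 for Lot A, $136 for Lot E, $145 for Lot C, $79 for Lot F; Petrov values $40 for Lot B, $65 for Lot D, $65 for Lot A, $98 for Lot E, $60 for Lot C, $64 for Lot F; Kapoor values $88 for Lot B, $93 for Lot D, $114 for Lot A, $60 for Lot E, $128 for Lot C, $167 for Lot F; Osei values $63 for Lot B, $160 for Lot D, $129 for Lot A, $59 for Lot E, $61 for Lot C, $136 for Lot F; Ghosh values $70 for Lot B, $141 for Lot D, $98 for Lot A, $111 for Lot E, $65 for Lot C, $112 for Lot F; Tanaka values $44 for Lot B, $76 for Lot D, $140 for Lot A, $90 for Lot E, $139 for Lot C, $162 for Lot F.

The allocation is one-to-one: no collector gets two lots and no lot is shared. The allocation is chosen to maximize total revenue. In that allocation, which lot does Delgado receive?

Delgado receives Lot C.

This is the linear assignment problem.
Optimal: Delgado→Lot C ($145), Petrov→Lot E ($98), Kapoor→Lot F ($167), Osei→Lot D ($160), Ghosh→Lot B ($70), Tanaka→Lot A ($140) — total 145+98+167+160+70+140 = $780.
Column-greedy (each lot in turn goes to its best remaining collector) gives $653, worse by 127.
Next-best assignment: Delgado→Lot C, Petrov→Lot B, Kapoor→Lot F, Osei→Lot D, Ghosh→Lot E, Tanaka→Lot A = $763.
Swapping Kapoor↔Ghosh (Kapoor→Lot B $88, Ghosh→Lot F $112) loses 37.
Delgado's own top lot is Lot D ($153), but forcing Delgado→Lot D and reassigning the rest optimally gives only $756 — worse by 24.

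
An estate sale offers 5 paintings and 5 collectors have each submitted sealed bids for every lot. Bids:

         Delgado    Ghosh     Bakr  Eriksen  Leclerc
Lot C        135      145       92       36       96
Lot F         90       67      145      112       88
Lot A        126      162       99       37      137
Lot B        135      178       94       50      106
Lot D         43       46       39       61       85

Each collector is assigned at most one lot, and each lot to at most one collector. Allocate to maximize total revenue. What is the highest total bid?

This is a one-to-one assignment (maximum-weight bipartite matching).
Optimal: Delgado→Lot C ($135), Ghosh→Lot B ($178), Bakr→Lot F ($145), Eriksen→Lot D ($61), Leclerc→Lot A ($137) — total 135+178+145+61+137 = $656.
Column-greedy (each lot in turn goes to its best remaining collector) gives $623, worse by 33.
No other one-to-one assignment exceeds $656.

Max total: $656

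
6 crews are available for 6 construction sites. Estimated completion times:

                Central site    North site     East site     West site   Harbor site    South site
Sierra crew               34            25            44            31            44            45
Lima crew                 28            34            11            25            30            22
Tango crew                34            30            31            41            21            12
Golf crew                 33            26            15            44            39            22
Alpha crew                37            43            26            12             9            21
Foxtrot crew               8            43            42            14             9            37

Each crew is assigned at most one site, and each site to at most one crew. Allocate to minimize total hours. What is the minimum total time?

Min total: 94 hours

This is the linear assignment problem.
Optimal: Sierra crew→North site (25 hours), Lima crew→West site (25 hours), Tango crew→South site (12 hours), Golf crew→East site (15 hours), Alpha crew→Harbor site (9 hours), Foxtrot crew→Central site (8 hours) — total 25+25+12+15+9+8 = 94 hours.
Column-greedy (each site in turn goes to its cheapest remaining crew) gives 99 hours, worse by 5.
Swapping Sierra crew↔Golf crew (Sierra crew→East site 44 hours, Golf crew→North site 26 hours) adds 30.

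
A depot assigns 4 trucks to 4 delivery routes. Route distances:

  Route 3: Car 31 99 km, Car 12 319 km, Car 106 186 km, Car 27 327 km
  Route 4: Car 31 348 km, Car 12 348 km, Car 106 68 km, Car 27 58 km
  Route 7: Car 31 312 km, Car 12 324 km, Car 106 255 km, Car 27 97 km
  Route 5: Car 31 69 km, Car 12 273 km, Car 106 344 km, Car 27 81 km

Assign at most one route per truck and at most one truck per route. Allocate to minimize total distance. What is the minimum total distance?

Minimum total: 537 km

Optimal: Car 31→Route 3 (99 km), Car 12→Route 5 (273 km), Car 106→Route 4 (68 km), Car 27→Route 7 (97 km) — total 99+273+68+97 = 537 km.
Column-greedy (each route in turn goes to its cheapest remaining truck) gives 685 km, worse by 148.
Next-best assignment: Car 31→Route 5, Car 12→Route 3, Car 106→Route 4, Car 27→Route 7 = 553 km.
Checked against all permutations: 537 km is optimal.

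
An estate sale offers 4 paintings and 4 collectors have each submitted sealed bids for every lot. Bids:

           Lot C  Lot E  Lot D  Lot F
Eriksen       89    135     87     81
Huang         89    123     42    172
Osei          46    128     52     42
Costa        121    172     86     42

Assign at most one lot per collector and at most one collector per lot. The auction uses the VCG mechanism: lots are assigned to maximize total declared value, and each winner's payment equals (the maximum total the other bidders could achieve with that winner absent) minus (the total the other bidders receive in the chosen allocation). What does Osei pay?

Osei pays $53.

Efficient allocation: Eriksen→Lot D ($87), Huang→Lot F ($172), Osei→Lot E ($128), Costa→Lot C ($121); total welfare W = $508.
Osei receives Lot E at value $128, so the others get W − 128 = $380.
Without Osei: best allocation of the remaining 3 bidders over all 4 lots is Eriksen→Lot C ($89), Huang→Lot F ($172), Costa→Lot E ($172), total $433.
VCG payment = (others' best without Osei) − (others' welfare with Osei) = 433 − 380 = $53.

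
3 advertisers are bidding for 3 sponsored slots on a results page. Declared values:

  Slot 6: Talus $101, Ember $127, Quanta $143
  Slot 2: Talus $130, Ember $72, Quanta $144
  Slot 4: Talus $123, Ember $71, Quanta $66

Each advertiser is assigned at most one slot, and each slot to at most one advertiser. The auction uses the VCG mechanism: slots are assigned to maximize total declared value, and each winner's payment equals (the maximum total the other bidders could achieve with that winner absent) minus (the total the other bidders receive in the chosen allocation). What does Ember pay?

Efficient allocation: Talus→Slot 4 ($123), Ember→Slot 6 ($127), Quanta→Slot 2 ($144); total welfare W = $394.
Ember receives Slot 6 at value $127, so the others get W − 127 = $267.
Without Ember: best allocation of the remaining 2 bidders over all 3 slots is Talus→Slot 2 ($130), Quanta→Slot 6 ($143), total $273.
VCG payment = (others' best without Ember) − (others' welfare with Ember) = 273 − 267 = $6.

Ember pays $6.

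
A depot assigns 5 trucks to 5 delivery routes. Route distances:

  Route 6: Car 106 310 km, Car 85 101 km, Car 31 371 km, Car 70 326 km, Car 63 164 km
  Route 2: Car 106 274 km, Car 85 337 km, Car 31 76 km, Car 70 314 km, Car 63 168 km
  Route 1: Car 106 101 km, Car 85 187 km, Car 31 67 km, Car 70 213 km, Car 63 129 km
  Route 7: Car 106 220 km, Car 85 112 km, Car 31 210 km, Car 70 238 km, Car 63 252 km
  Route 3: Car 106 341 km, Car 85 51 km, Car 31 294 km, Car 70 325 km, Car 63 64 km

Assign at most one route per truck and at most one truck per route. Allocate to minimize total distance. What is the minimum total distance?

This is a one-to-one assignment (minimum-cost bipartite matching).
Optimal: Car 106→Route 1 (101 km), Car 85→Route 6 (101 km), Car 31→Route 2 (76 km), Car 70→Route 7 (238 km), Car 63→Route 3 (64 km) — total 101+101+76+238+64 = 580 km.
Row-greedy (each truck in turn takes its cheapest remaining route) gives 630 km, worse by 50.
Next-best assignment: Car 106→Route 1, Car 85→Route 3, Car 31→Route 2, Car 70→Route 7, Car 63→Route 6 = 630 km.
Swapping Car 70↔Car 31 (Car 70→Route 2 314 km, Car 31→Route 7 210 km) adds 210.
Every other assignment is strictly worse.

Minimum total: 580 km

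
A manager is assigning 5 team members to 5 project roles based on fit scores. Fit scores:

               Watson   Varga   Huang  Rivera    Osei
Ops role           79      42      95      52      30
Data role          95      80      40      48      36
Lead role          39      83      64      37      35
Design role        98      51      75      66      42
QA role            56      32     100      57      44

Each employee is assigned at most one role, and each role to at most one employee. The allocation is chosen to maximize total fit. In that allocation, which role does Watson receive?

Optimal: Watson→Data role (95 pts), Varga→Lead role (83 pts), Huang→Ops role (95 pts), Rivera→Design role (66 pts), Osei→QA role (44 pts) — total 95+83+95+66+44 = 383 pts.
Row-greedy (each employee in turn takes its best remaining role) gives 369 pts, worse by 14.
Swapping Osei↔Watson (Osei→Data role 36 pts, Watson→QA role 56 pts) loses 47.
Watson's own top role is Design role (98 pts), but forcing Watson→Design role and reassigning the rest optimally gives only 369 pts — worse by 14.

Watson receives Data role.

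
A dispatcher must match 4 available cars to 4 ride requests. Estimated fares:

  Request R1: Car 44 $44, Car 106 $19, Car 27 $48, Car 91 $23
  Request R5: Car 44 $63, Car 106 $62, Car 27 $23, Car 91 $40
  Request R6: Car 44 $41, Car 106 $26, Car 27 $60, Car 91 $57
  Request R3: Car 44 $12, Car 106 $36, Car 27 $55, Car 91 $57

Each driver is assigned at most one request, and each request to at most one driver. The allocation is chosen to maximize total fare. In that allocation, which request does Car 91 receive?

Optimal: Car 44→Request R1 ($44), Car 106→Request R5 ($62), Car 27→Request R6 ($60), Car 91→Request R3 ($57) — total 44+62+60+57 = $223.
Column-greedy (each request in turn goes to its best remaining driver) gives $204, worse by 19.
Next-best assignment: Car 44→Request R1, Car 106→Request R5, Car 27→Request R3, Car 91→Request R6 = $218.
Car 91's own top request is Request R6 ($57), but forcing Car 91→Request R6 and reassigning the rest optimally gives only $218 — worse by 5.

Car 91 receives Request R3.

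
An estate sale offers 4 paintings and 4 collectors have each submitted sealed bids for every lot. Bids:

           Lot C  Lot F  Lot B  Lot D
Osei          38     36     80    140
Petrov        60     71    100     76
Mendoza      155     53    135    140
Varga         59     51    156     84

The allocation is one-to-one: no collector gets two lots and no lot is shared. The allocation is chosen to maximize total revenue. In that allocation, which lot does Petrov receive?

Petrov receives Lot F.

Optimal: Osei→Lot D ($140), Petrov→Lot F ($71), Mendoza→Lot C ($155), Varga→Lot B ($156) — total 140+71+155+156 = $522.
Row-greedy (each collector in turn takes its best remaining lot) gives $446, worse by 76.
Next-best assignment: Osei→Lot D, Petrov→Lot B, Mendoza→Lot C, Varga→Lot F = $446.
Swapping Varga↔Osei (Varga→Lot D $84, Osei→Lot B $80) loses 132.
Petrov's own top lot is Lot B ($100), but forcing Petrov→Lot B and reassigning the rest optimally gives only $446 — worse by 76.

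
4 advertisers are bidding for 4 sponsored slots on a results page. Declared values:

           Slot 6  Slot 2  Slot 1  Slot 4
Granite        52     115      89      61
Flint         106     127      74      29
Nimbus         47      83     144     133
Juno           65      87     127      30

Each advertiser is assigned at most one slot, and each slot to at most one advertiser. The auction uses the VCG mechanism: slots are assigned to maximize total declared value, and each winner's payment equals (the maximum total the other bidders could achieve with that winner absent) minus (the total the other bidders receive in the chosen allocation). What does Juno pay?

Juno pays $11.

Efficient allocation: Granite→Slot 2 ($115), Flint→Slot 6 ($106), Nimbus→Slot 4 ($133), Juno→Slot 1 ($127); total welfare W = $481.
Juno receives Slot 1 at value $127, so the others get W − 127 = $354.
Without Juno: best allocation of the remaining 3 bidders over all 4 slots is Granite→Slot 2 ($115), Flint→Slot 6 ($106), Nimbus→Slot 1 ($144), total $365.
VCG payment = (others' best without Juno) − (others' welfare with Juno) = 365 − 354 = $11.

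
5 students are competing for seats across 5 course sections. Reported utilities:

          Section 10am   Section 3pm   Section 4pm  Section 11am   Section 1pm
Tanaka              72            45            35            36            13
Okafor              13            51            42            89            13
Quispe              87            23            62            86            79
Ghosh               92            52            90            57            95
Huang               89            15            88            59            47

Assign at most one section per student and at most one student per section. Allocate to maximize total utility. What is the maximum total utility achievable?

Treat this as an assignment problem: match each student to one section.
Optimal: Tanaka→Section 3pm (45 points), Okafor→Section 11am (89 points), Quispe→Section 10am (87 points), Ghosh→Section 1pm (95 points), Huang→Section 4pm (88 points) — total 45+89+87+95+88 = 404 points.
Max-entry greedy (repeatedly take the single best remaining cell) gives 380 points, worse by 24.
Next-best assignment: Tanaka→Section 3pm, Okafor→Section 11am, Quispe→Section 1pm, Ghosh→Section 10am, Huang→Section 4pm = 393 points.

Maximum total: 404 points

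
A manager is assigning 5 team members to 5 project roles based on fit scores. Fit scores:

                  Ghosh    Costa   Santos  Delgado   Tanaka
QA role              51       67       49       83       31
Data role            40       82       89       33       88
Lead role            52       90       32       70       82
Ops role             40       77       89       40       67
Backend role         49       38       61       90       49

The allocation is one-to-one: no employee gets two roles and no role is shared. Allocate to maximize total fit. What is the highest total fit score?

Optimal: Ghosh→QA role (51 pts), Costa→Lead role (90 pts), Santos→Ops role (89 pts), Delgado→Backend role (90 pts), Tanaka→Data role (88 pts) — total 51+90+89+90+88 = 408 pts.
Row-greedy (each employee in turn takes its best remaining role) gives 344 pts, worse by 64.
Next-best assignment: Ghosh→Backend role, Costa→Lead role, Santos→Ops role, Delgado→QA role, Tanaka→Data role = 399 pts.
Checked against all permutations: 408 pts is optimal.

Max total: 408 pts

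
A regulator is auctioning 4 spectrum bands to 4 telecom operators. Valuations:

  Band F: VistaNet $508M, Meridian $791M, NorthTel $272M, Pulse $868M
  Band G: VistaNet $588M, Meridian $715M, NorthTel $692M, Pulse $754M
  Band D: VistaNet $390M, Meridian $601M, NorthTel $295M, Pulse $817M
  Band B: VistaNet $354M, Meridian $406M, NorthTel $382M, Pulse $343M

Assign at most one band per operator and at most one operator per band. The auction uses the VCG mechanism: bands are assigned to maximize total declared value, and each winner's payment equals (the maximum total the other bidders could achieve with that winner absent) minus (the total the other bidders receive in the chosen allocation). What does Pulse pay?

Efficient allocation: VistaNet→Band B ($354M), Meridian→Band F ($791M), NorthTel→Band G ($692M), Pulse→Band D ($817M); total welfare W = $2654M.
Pulse receives Band D at value $817M, so the others get W − 817 = $1837M.
Without Pulse: best allocation of the remaining 3 bidders over all 4 bands is VistaNet→Band D ($390M), Meridian→Band F ($791M), NorthTel→Band G ($692M), total $1873M.
VCG payment = (others' best without Pulse) − (others' welfare with Pulse) = 1873 − 1837 = $36M.

Pulse pays $36M.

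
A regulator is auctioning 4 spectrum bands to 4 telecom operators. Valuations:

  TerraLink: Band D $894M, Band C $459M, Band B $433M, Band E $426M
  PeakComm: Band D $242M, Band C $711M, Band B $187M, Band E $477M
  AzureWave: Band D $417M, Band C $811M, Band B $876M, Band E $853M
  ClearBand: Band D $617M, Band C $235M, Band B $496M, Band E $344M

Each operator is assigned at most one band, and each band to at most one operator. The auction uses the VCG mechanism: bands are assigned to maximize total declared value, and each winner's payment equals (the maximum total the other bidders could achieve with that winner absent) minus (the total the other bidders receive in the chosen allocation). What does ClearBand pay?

ClearBand pays $23M.

Efficient allocation: TerraLink→Band D ($894M), PeakComm→Band C ($711M), AzureWave→Band E ($853M), ClearBand→Band B ($496M); total welfare W = $2954M.
ClearBand receives Band B at value $496M, so the others get W − 496 = $2458M.
Without ClearBand: best allocation of the remaining 3 bidders over all 4 bands is TerraLink→Band D ($894M), PeakComm→Band C ($711M), AzureWave→Band B ($876M), total $2481M.
VCG payment = (others' best without ClearBand) − (others' welfare with ClearBand) = 2481 − 2458 = $23M.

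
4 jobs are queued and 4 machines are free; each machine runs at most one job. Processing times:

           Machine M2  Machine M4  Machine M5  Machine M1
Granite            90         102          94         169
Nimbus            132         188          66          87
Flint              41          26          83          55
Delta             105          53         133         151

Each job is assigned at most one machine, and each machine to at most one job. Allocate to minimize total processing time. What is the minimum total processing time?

Optimal: Granite→Machine M2 (90 min), Nimbus→Machine M5 (66 min), Flint→Machine M1 (55 min), Delta→Machine M4 (53 min) — total 90+66+55+53 = 264 min.
Column-greedy (each machine in turn goes to its cheapest remaining job) gives 329 min, worse by 65.
Next-best assignment: Granite→Machine M5, Nimbus→Machine M1, Flint→Machine M2, Delta→Machine M4 = 275 min.
Swapping Flint↔Nimbus (Flint→Machine M5 83 min, Nimbus→Machine M1 87 min) adds 49.

Min total: 264 min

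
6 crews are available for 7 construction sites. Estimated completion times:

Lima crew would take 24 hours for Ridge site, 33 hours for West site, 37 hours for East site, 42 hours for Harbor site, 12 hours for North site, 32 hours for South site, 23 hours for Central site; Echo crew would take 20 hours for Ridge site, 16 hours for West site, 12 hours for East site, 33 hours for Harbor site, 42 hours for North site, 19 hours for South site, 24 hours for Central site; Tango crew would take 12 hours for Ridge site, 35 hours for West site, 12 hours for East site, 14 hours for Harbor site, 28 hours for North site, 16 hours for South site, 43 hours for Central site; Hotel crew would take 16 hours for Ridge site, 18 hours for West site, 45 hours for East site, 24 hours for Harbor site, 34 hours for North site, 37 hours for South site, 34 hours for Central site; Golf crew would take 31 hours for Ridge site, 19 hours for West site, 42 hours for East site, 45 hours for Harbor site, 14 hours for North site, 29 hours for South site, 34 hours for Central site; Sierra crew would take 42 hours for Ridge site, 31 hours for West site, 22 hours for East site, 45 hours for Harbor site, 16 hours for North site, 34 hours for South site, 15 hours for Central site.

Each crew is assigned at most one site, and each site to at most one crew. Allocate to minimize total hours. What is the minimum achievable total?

Optimal: Lima crew→North site (12 hours), Echo crew→East site (12 hours), Tango crew→Harbor site (14 hours), Hotel crew→Ridge site (16 hours), Golf crew→West site (19 hours), Sierra crew→Central site (15 hours) — total 12+12+14+16+19+15 = 88 hours.
Row-greedy (each crew in turn takes its cheapest remaining site) gives 98 hours, worse by 10.

Minimum total: 88 hours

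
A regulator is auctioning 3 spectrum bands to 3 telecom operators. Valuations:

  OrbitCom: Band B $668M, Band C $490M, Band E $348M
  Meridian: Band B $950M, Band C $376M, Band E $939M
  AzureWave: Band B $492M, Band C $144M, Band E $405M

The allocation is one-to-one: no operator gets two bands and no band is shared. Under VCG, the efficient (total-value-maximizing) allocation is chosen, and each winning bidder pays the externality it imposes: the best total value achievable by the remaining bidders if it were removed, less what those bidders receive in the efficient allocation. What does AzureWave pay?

AzureWave pays $178M.

Efficient allocation: OrbitCom→Band C ($490M), Meridian→Band E ($939M), AzureWave→Band B ($492M); total welfare W = $1921M.
AzureWave receives Band B at value $492M, so the others get W − 492 = $1429M.
Without AzureWave: best allocation of the remaining 2 bidders over all 3 bands is OrbitCom→Band B ($668M), Meridian→Band E ($939M), total $1607M.
VCG payment = (others' best without AzureWave) − (others' welfare with AzureWave) = 1607 − 1429 = $178M.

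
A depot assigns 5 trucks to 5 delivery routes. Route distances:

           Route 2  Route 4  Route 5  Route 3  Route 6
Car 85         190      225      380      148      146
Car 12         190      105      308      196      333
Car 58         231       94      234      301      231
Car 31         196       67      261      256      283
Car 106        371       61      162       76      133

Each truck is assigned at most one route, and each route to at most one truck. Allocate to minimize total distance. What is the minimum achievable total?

Min total: 713 km

This is the linear assignment problem.
Optimal: Car 85→Route 6 (146 km), Car 12→Route 2 (190 km), Car 58→Route 5 (234 km), Car 31→Route 4 (67 km), Car 106→Route 3 (76 km) — total 146+190+234+67+76 = 713 km.
Min-entry greedy (repeatedly take the single cheapest remaining cell) gives 887 km, worse by 174.
Next-best assignment: Car 85→Route 6, Car 12→Route 4, Car 58→Route 5, Car 31→Route 2, Car 106→Route 3 = 757 km.
Swapping Car 85↔Car 31 (Car 85→Route 4 225 km, Car 31→Route 6 283 km) adds 295.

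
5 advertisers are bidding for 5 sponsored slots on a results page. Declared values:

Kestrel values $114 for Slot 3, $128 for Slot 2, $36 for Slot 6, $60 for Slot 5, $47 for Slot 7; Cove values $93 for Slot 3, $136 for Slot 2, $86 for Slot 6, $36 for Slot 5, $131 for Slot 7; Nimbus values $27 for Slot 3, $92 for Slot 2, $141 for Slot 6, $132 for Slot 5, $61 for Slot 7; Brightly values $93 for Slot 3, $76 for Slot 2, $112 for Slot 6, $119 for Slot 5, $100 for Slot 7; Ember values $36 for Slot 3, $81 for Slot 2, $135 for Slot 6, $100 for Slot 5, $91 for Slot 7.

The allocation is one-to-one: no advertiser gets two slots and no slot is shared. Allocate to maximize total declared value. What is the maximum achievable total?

Maximum total: $619

Optimal: Kestrel→Slot 2 ($128), Cove→Slot 7 ($131), Nimbus→Slot 5 ($132), Brightly→Slot 3 ($93), Ember→Slot 6 ($135) — total 128+131+132+93+135 = $619.
Row-greedy (each advertiser in turn takes its best remaining slot) gives $555, worse by 64.
Next-best assignment: Kestrel→Slot 3, Cove→Slot 2, Nimbus→Slot 5, Brightly→Slot 7, Ember→Slot 6 = $617.
Checked against all permutations: $619 is optimal.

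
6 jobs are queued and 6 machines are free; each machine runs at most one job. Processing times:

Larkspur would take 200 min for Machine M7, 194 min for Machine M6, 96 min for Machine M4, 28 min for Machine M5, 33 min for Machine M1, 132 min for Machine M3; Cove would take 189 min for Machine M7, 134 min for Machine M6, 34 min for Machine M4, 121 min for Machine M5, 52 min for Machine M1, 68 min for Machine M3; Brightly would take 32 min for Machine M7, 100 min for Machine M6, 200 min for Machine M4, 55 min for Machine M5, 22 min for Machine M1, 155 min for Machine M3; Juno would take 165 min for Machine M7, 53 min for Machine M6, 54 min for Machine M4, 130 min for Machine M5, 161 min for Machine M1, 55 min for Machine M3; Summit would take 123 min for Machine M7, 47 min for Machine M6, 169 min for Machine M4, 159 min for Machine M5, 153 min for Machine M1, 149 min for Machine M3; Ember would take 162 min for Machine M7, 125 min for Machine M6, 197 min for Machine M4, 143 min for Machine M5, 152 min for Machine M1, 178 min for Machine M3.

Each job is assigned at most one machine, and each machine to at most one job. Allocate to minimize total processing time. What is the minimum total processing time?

Optimal: Larkspur→Machine M1 (33 min), Cove→Machine M4 (34 min), Brightly→Machine M7 (32 min), Juno→Machine M3 (55 min), Summit→Machine M6 (47 min), Ember→Machine M5 (143 min) — total 33+34+32+55+47+143 = 344 min.
Next-best assignment: Larkspur→Machine M5, Cove→Machine M4, Brightly→Machine M7, Juno→Machine M3, Summit→Machine M6, Ember→Machine M1 = 348 min.
Every other assignment is strictly worse.

Minimum total: 344 min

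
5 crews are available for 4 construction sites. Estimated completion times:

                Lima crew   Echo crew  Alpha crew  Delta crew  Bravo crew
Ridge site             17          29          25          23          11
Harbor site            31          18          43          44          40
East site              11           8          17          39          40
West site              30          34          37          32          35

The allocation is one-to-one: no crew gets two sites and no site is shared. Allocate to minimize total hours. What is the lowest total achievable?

Treat this as an assignment problem: match each crew to one site.
Optimal: Bravo crew→Ridge site (11 hours), Echo crew→Harbor site (18 hours), Lima crew→East site (11 hours), Delta crew→West site (32 hours) — total 11+18+11+32 = 72 hours.
Min-entry greedy (repeatedly take the single cheapest remaining cell) gives 92 hours, worse by 20.
Next-best assignment: Bravo crew→Ridge site, Echo crew→Harbor site, Alpha crew→East site, Lima crew→West site = 76 hours.

Minimum total: 72 hours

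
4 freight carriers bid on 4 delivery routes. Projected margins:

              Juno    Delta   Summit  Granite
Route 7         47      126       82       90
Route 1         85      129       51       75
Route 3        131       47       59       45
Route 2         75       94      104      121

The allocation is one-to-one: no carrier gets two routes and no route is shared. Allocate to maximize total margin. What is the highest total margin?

Maximum total: $463k

Optimal: Juno→Route 3 ($131k), Delta→Route 1 ($129k), Summit→Route 7 ($82k), Granite→Route 2 ($121k) — total 131+129+82+121 = $463k.
Next-best assignment: Juno→Route 3, Delta→Route 1, Summit→Route 2, Granite→Route 7 = $454k.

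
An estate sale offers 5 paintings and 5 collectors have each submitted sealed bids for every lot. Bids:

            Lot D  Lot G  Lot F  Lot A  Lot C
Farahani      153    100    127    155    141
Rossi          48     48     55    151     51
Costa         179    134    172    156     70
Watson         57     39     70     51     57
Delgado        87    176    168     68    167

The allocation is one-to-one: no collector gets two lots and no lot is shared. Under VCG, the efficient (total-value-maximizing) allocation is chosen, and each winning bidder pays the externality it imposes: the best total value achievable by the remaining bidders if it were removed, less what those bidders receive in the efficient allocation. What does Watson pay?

Efficient allocation: Farahani→Lot C ($141), Rossi→Lot A ($151), Costa→Lot D ($179), Watson→Lot F ($70), Delgado→Lot G ($176); total welfare W = $717.
Watson receives Lot F at value $70, so the others get W − 70 = $647.
Without Watson: best allocation of the remaining 4 bidders over all 5 lots is Farahani→Lot D ($153), Rossi→Lot A ($151), Costa→Lot F ($172), Delgado→Lot G ($176), total $652.
VCG payment = (others' best without Watson) − (others' welfare with Watson) = 652 − 647 = $5.

Watson pays $5.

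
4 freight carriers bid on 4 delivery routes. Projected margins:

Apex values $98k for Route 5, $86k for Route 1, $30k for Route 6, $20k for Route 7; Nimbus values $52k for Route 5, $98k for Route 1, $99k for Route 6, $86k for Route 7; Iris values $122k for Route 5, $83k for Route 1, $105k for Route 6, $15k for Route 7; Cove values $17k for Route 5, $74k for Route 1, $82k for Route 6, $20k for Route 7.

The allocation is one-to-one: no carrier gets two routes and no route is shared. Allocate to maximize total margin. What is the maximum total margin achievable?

This is a one-to-one assignment (maximum-weight bipartite matching).
Optimal: Apex→Route 1 ($86k), Nimbus→Route 7 ($86k), Iris→Route 5 ($122k), Cove→Route 6 ($82k) — total 86+86+122+82 = $376k.
Column-greedy (each route in turn goes to its best remaining carrier) gives $322k, worse by 54.
Next-best assignment: Apex→Route 5, Nimbus→Route 7, Iris→Route 6, Cove→Route 1 = $363k.
Swapping Nimbus↔Cove (Nimbus→Route 6 $99k, Cove→Route 7 $20k) loses 49.
Checked against all permutations: $376k is optimal.

Maximum total: $376k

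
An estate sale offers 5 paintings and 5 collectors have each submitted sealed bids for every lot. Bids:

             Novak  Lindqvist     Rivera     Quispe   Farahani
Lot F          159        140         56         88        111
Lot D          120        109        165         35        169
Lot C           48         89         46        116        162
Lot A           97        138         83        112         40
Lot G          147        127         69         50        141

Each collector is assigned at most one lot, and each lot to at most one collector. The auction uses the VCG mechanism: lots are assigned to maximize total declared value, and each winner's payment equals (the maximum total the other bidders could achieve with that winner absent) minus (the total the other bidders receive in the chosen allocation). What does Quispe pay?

Efficient allocation: Novak→Lot G ($147), Lindqvist→Lot F ($140), Rivera→Lot D ($165), Quispe→Lot A ($112), Farahani→Lot C ($162); total welfare W = $726.
Quispe receives Lot A at value $112, so the others get W − 112 = $614.
Without Quispe: best allocation of the remaining 4 bidders over all 5 lots is Novak→Lot F ($159), Lindqvist→Lot A ($138), Rivera→Lot D ($165), Farahani→Lot C ($162), total $624.
VCG payment = (others' best without Quispe) − (others' welfare with Quispe) = 624 − 614 = $10.

Quispe pays $10.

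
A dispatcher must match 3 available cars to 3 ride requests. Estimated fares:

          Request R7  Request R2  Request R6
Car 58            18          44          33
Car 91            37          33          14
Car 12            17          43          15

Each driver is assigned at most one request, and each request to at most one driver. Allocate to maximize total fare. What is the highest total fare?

Treat this as an assignment problem: match each driver to one request.
Optimal: Car 58→Request R6 ($33), Car 91→Request R7 ($37), Car 12→Request R2 ($43) — total 33+37+43 = $113.
Max-entry greedy (repeatedly take the single best remaining cell) gives $96, worse by 17.
No other one-to-one assignment exceeds $113.

Max total: $113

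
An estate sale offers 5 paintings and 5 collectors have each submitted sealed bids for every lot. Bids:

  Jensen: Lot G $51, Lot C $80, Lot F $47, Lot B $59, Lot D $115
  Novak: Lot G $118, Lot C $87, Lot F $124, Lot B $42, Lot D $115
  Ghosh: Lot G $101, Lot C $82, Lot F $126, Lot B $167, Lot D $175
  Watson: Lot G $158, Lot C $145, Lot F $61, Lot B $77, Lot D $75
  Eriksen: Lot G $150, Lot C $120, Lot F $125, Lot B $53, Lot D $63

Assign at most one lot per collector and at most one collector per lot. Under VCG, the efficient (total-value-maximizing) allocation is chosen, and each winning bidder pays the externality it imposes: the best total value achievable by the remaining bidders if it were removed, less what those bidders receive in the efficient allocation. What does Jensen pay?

Efficient allocation: Jensen→Lot D ($115), Novak→Lot F ($124), Ghosh→Lot B ($167), Watson→Lot C ($145), Eriksen→Lot G ($150); total welfare W = $701.
Jensen receives Lot D at value $115, so the others get W − 115 = $586.
Without Jensen: best allocation of the remaining 4 bidders over all 5 lots is Novak→Lot F ($124), Ghosh→Lot D ($175), Watson→Lot C ($145), Eriksen→Lot G ($150), total $594.
VCG payment = (others' best without Jensen) − (others' welfare with Jensen) = 594 − 586 = $8.

Jensen pays $8.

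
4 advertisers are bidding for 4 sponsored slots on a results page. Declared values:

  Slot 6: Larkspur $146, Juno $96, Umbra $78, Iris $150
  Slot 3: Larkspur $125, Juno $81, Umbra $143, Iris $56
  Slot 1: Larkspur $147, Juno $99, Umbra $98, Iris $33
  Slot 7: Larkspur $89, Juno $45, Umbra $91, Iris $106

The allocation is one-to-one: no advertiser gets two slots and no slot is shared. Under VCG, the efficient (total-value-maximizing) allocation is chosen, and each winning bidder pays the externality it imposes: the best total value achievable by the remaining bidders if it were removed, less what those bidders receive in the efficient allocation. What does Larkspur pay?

Larkspur pays $44.

Efficient allocation: Larkspur→Slot 6 ($146), Juno→Slot 1 ($99), Umbra→Slot 3 ($143), Iris→Slot 7 ($106); total welfare W = $494.
Larkspur receives Slot 6 at value $146, so the others get W − 146 = $348.
Without Larkspur: best allocation of the remaining 3 bidders over all 4 slots is Juno→Slot 1 ($99), Umbra→Slot 3 ($143), Iris→Slot 6 ($150), total $392.
VCG payment = (others' best without Larkspur) − (others' welfare with Larkspur) = 392 − 348 = $44.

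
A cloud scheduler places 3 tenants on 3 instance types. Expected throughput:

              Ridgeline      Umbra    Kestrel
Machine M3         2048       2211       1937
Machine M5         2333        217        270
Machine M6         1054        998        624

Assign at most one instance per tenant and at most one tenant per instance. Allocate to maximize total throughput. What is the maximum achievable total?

Optimal: Ridgeline→Machine M5 (2333 ops/s), Umbra→Machine M6 (998 ops/s), Kestrel→Machine M3 (1937 ops/s) — total 2333+998+1937 = 5268 ops/s.
Max-entry greedy (repeatedly take the single best remaining cell) gives 5168 ops/s, worse by 100.
No other one-to-one assignment exceeds 5268 ops/s.

Max total: 5268 ops/s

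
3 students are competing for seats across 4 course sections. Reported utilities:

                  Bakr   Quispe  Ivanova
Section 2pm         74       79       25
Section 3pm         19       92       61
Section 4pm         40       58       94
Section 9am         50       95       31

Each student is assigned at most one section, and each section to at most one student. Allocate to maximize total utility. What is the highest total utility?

Max total: 263 points

This is the linear assignment problem.
Optimal: Bakr→Section 2pm (74 points), Quispe→Section 9am (95 points), Ivanova→Section 4pm (94 points) — total 74+95+94 = 263 points.
Column-greedy (each section in turn goes to its best remaining student) gives 180 points, worse by 83.
Next-best assignment: Bakr→Section 2pm, Quispe→Section 3pm, Ivanova→Section 4pm = 260 points.
No other one-to-one assignment exceeds 263 points.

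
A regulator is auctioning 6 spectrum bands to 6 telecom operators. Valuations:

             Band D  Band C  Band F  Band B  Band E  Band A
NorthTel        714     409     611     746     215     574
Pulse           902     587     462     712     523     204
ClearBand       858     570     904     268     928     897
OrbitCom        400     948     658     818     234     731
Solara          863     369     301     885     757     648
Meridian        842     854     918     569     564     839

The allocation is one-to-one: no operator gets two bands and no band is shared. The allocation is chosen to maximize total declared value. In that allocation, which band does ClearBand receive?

Optimal: NorthTel→Band B ($746M), Pulse→Band D ($902M), ClearBand→Band A ($897M), OrbitCom→Band C ($948M), Solara→Band E ($757M), Meridian→Band F ($918M) — total 746+902+897+948+757+918 = $5168M.
Column-greedy (each band in turn goes to its best remaining operator) gives $5155M, worse by 13.
Swapping Solara↔ClearBand (Solara→Band A $648M, ClearBand→Band E $928M) loses 78.
ClearBand's own top band is Band E ($928M), but forcing ClearBand→Band E and reassigning the rest optimally gives only $5155M — worse by 13.

ClearBand receives Band A.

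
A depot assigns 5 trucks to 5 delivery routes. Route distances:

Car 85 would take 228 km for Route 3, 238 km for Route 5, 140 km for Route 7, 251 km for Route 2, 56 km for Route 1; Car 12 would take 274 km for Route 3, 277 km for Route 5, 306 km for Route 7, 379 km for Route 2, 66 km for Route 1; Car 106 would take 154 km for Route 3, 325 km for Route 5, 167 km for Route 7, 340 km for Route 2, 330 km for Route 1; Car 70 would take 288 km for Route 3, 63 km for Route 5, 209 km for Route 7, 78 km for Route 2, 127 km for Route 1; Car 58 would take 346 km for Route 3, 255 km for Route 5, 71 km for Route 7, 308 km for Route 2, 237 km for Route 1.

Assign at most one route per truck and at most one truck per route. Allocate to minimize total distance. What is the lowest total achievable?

Minimum total: 605 km

Optimal: Car 85→Route 2 (251 km), Car 12→Route 1 (66 km), Car 106→Route 3 (154 km), Car 70→Route 5 (63 km), Car 58→Route 7 (71 km) — total 251+66+154+63+71 = 605 km.
Row-greedy (each truck in turn takes its cheapest remaining route) gives 868 km, worse by 263.
Next-best assignment: Car 85→Route 5, Car 12→Route 1, Car 106→Route 3, Car 70→Route 2, Car 58→Route 7 = 607 km.
Checked against all permutations: 605 km is optimal.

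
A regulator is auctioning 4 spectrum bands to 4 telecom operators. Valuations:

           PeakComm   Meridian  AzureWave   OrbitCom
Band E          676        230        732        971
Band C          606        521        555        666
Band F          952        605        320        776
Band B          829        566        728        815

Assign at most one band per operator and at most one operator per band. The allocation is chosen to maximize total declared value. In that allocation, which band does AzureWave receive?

AzureWave receives Band B.

Optimal: PeakComm→Band F ($952M), Meridian→Band C ($521M), AzureWave→Band B ($728M), OrbitCom→Band E ($971M) — total 952+521+728+971 = $3172M.
Row-greedy (each operator in turn takes its best remaining band) gives $2916M, worse by 256.
Every other assignment is strictly worse.
AzureWave's own top band is Band E ($732M), but forcing AzureWave→Band E and reassigning the rest optimally gives only $3020M — worse by 152.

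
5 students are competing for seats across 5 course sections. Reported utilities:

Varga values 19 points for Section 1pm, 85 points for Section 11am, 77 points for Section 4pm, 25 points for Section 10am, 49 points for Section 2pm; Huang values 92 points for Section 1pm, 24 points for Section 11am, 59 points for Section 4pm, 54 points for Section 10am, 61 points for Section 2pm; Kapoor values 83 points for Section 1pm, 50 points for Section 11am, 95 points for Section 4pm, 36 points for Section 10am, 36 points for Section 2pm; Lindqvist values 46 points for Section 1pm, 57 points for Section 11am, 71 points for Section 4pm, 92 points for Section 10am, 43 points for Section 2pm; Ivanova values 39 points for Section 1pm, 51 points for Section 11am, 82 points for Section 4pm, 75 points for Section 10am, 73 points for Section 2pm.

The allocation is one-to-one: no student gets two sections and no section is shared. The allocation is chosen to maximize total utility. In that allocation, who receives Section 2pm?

Optimal: Varga→Section 11am (85 points), Huang→Section 1pm (92 points), Kapoor→Section 4pm (95 points), Lindqvist→Section 10am (92 points), Ivanova→Section 2pm (73 points) — total 85+92+95+92+73 = 437 points.
Next-best assignment: Varga→Section 11am, Huang→Section 2pm, Kapoor→Section 1pm, Lindqvist→Section 10am, Ivanova→Section 4pm = 403 points.
Every other assignment is strictly worse.
Ivanova's own top section is Section 4pm (82 points), but forcing Ivanova→Section 4pm and reassigning the rest optimally gives only 403 points — worse by 34.

Ivanova receives Section 2pm.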